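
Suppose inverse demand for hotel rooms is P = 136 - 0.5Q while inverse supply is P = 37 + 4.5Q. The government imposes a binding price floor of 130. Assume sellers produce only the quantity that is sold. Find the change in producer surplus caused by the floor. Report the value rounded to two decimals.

-90.09

Free-market equilibrium: 136 - 0.5Q = 37 + 4.5Q gives Q* = 19.8, P* = 126.1.
At the floor price 130, quantity demanded is (136 - 130)/0.5 = 12; demand is the short side, so Q = 12 trades at P = 130.
PS goes from (1/2)(19.8)(89.1) = 882.09 to 792 (computed as (130 - 37)(12) - (1/2)(4.5)(12)^2), a change of -90.09.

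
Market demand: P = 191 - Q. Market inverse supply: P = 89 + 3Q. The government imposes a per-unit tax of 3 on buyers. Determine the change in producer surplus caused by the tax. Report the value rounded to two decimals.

Without the tax, 191 - Q = 89 + 3Q so Q* = 25.5 and P* = 165.5.
A tax on buyers shifts demand down by 3: (191 - 3) - Q = 89 + 3Q, so Q_t = 24.75. Buyers pay P_b = 166.25; sellers receive P_s = P_b - 3 = 163.25.
PS falls from (1/2)(25.5)(76.5) = 975.375 to (1/2)(24.75)(74.25) = 918.8438, a change of -56.5312.

-56.53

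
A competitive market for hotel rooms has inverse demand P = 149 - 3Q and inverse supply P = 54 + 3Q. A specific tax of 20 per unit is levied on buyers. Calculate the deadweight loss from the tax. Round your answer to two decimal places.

Without the tax, 149 - 3Q = 54 + 3Q so Q* = 15.8333 and P* = 101.5.
A tax on buyers shifts demand down by 20: (149 - 20) - 3Q = 54 + 3Q, so Q_t = 12.5. Buyers pay P_b = 111.5; sellers receive P_s = P_b - 20 = 91.5.
The welfare triangle lost has base Q* - Q_t = 3.3333 and height t = 20, so DWL = (1/2)(3.3333)(20) = 33.3333.

33.33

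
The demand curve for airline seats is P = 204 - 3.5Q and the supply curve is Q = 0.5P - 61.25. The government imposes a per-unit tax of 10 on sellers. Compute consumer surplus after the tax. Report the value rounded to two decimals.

295.75

Rewriting supply in inverse form: P = 122.5 + 2Q.
Pre-tax equilibrium: 204 - 3.5Q = 122.5 + 2Q gives Q* = 14.8182, P* = 152.1364.
A tax on sellers shifts supply up by 10: 204 - 3.5Q = 122.5 + 2Q + 10, so Q_t = 13. Buyers pay P_b = 158.5; sellers receive P_s = P_b - 10 = 148.5.
Consumer surplus is the triangle under demand above P_b: (1/2)(13)(204 - 158.5) = 295.75.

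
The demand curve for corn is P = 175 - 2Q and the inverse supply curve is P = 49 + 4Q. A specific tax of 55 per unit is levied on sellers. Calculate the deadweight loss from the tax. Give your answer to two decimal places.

Without the tax, 175 - 2Q = 49 + 4Q so Q* = 21 and P* = 133.
A tax on sellers shifts supply up by 55: 175 - 2Q = 49 + 4Q + 55, so Q_t = 11.8333. Buyers pay P_b = 151.3333; sellers receive P_s = P_b - 55 = 96.3333.
Deadweight loss is the triangle between the curves from Q_t to Q*: (1/2)(21 - 11.8333)(55) = 252.0833.

252.08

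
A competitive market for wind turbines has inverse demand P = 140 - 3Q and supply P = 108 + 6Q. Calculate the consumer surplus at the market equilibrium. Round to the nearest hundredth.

Setting demand equal to supply, 32 = 9Q, so Q* = 3.5556 and P* = 129.3333.
Consumer surplus is the triangle under demand above P*: (1/2)(3.5556)(140 - 129.3333) = (1/2)(3.5556)(10.6667) = 18.963.

18.96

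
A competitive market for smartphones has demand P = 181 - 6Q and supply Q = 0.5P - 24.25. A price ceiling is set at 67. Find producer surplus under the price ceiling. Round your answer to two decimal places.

Rewriting supply in inverse form: P = 48.5 + 2Q.
Without the control, 181 - 6Q = 48.5 + 2Q so Q* = 16.5625 and P* = 81.625.
At P = 67, sellers supply (67 - 48.5)/2 = 9.25 while buyers want more, so the quantity traded is 9.25 at price 67.
PS is the triangle above supply below 67: (1/2)(9.25)(67 - 48.5) = 85.5625.

85.56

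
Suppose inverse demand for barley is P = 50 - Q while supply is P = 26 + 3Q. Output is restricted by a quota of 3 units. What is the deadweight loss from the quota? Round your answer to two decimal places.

Without the quota, 50 - Q = 26 + 3Q gives Q* = 6.
At Q = 3 the demand price is 50 - (3) = 47 and the supply price is 26 + 3(3) = 35.
DWL = (1/2)(gap between curves at 3) x (Q* - 3) = (1/2)(12)(3) = 18.

18.00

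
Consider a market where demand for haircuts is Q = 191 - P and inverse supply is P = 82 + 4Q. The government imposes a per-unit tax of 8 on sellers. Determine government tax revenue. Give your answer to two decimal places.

Rewriting demand in inverse form: P = 191 - Q.
Pre-tax equilibrium: 191 - Q = 82 + 4Q gives Q* = 21.8, P* = 169.2.
With the tax, sellers need 8 more per unit: 191 - Q = 82 + 4Q + 8, so Q_t = 20.2. Buyers pay P_b = 170.8; sellers receive P_s = P_b - 8 = 162.8.
Tax revenue = t x Q_t = 8 x 20.2 = 161.6.

161.60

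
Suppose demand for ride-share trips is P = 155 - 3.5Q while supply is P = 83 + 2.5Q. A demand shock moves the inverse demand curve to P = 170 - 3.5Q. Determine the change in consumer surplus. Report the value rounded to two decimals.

115.94

Initial equilibrium: Q_0 = 12, P_0 = 113; CS_0 = (1/2)(12)(42) = 252, PS_0 = (1/2)(12)(30) = 180.
New equilibrium: 170 - 3.5Q = 83 + 2.5Q gives Q_1 = 14.5, P_1 = 119.25; CS_1 = 367.9375, PS_1 = 262.8125.
Change in consumer surplus = 367.9375 - 252 = 115.9375.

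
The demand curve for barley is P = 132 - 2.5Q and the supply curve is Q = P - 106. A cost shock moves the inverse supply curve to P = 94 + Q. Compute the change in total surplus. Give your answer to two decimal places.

109.71

Rewriting supply in inverse form: P = 106 + Q.
Initial equilibrium: Q_0 = 7.4286, P_0 = 113.4286; CS_0 = (1/2)(7.4286)(18.5714) = 68.9796, PS_0 = (1/2)(7.4286)(7.4286) = 27.5918.
New equilibrium: 132 - 2.5Q = 94 + Q gives Q_1 = 10.8571, P_1 = 104.8571; CS_1 = 147.3469, PS_1 = 58.9388.
Change in total surplus = (147.3469 + 58.9388) - (68.9796 + 27.5918) = 109.7143.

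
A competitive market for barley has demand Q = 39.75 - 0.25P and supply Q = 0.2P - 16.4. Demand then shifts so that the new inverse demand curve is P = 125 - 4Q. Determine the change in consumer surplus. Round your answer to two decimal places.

Rewriting demand in inverse form: P = 159 - 4Q.
Rewriting supply in inverse form: P = 82 + 5Q.
Initial equilibrium: Q_0 = 8.5556, P_0 = 124.7778; CS_0 = (1/2)(8.5556)(34.2222) = 146.3951, PS_0 = (1/2)(8.5556)(42.7778) = 182.9938.
New equilibrium: 125 - 4Q = 82 + 5Q gives Q_1 = 4.7778, P_1 = 105.8889; CS_1 = 45.6543, PS_1 = 57.0679.
Change in consumer surplus = 45.6543 - 146.3951 = -100.7407.

-100.74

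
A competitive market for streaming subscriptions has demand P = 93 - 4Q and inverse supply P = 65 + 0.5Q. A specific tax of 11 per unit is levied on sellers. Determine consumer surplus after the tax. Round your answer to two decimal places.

28.54

Pre-tax equilibrium: 93 - 4Q = 65 + 0.5Q gives Q* = 6.2222, P* = 68.1111.
A tax on sellers shifts supply up by 11: 93 - 4Q = 65 + 0.5Q + 11, so Q_t = 3.7778. Buyers pay P_b = 77.8889; sellers receive P_s = P_b - 11 = 66.8889.
CS = (1/2)(Q_t)(93 - P_b) = (1/2)(3.7778)(15.1111) = 28.5432.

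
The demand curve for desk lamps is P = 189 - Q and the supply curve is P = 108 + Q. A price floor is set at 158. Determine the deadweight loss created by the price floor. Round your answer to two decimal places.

Without the control, 189 - Q = 108 + Q so Q* = 40.5 and P* = 148.5.
At the floor price 158, quantity demanded is (189 - 158)/1 = 31; demand is the short side, so Q = 31 trades at P = 158.
The lost-trades triangle has base Q* - 31 = 9.5 and height equal to the gap between the curves at Q = 31, which is 158 - 139 = 19. DWL = (1/2)(9.5)(19) = 90.25.

90.25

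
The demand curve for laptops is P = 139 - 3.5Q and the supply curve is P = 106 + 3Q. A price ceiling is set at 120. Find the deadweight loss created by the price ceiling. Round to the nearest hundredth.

Without the control, 139 - 3.5Q = 106 + 3Q so Q* = 5.0769 and P* = 121.2308.
At P = 120, sellers supply (120 - 106)/3 = 4.6667 while buyers want more, so the quantity traded is 4.6667 at price 120.
The lost-trades triangle has base Q* - 4.6667 = 0.4103 and height equal to the gap between the curves at Q = 4.6667, which is 122.6667 - 120 = 2.6667. DWL = (1/2)(0.4103)(2.6667) = 0.547.

0.55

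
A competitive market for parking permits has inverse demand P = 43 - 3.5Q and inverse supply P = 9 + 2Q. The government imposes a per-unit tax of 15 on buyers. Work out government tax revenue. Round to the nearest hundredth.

51.82

Without the tax, 43 - 3.5Q = 9 + 2Q so Q* = 6.1818 and P* = 21.3636.
A tax on buyers shifts demand down by 15: (43 - 15) - 3.5Q = 9 + 2Q, so Q_t = 3.4545. Buyers pay P_b = 30.9091; sellers receive P_s = P_b - 15 = 15.9091.
Revenue is the tax times quantity traded: 15 x 3.4545 = 51.8182.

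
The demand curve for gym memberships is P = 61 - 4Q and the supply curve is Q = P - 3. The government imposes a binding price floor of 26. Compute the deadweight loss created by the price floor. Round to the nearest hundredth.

Rewriting supply in inverse form: P = 3 + Q.
Without the control, 61 - 4Q = 3 + Q so Q* = 11.6 and P* = 14.6.
At the floor price 26, quantity demanded is (61 - 26)/4 = 8.75; demand is the short side, so Q = 8.75 trades at P = 26.
At Q = 8.75 the demand price is 26 and the supply price is 11.75. Deadweight loss is the triangle between the curves from 8.75 to 11.6: (1/2)(26 - 11.75)(11.6 - 8.75) = 20.3062.

20.31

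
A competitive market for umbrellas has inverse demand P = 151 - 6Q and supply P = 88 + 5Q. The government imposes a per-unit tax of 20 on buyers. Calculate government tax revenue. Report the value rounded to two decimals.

78.18

Without the tax, 151 - 6Q = 88 + 5Q so Q* = 5.7273 and P* = 116.6364.
A tax on buyers shifts demand down by 20: (151 - 20) - 6Q = 88 + 5Q, so Q_t = 3.9091. Buyers pay P_b = 127.5455; sellers receive P_s = P_b - 20 = 107.5455.
Tax revenue = t x Q_t = 20 x 3.9091 = 78.1818.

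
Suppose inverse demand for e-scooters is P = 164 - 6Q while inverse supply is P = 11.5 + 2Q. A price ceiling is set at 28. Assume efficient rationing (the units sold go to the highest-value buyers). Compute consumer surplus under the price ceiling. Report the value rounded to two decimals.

917.81

Without the control, 164 - 6Q = 11.5 + 2Q so Q* = 19.0625 and P* = 49.625.
At the ceiling price 28, quantity supplied is (28 - 11.5)/2 = 8.25; supply is the short side, so Q = 8.25 trades at P = 28.
The demand price at Q = 8.25 is 114.5. CS is the trapezoid between demand and 28 over [0, 8.25]: (1/2)[(164 - 28) + (114.5 - 28)](8.25) = 917.8125.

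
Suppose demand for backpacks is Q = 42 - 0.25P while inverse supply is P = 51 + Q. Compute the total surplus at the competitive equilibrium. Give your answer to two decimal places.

1368.90

Rewriting demand in inverse form: P = 168 - 4Q.
Equilibrium: 168 - 4Q = 51 + Q, so Q* = 23.4 and P* = 74.4.
Total surplus is the full triangle between the curves from 0 to Q*: (1/2)(23.4)(168 - 51) = 1368.9.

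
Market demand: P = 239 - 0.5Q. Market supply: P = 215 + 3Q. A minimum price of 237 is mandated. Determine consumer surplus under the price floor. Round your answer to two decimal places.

Free-market equilibrium: 239 - 0.5Q = 215 + 3Q gives Q* = 6.8571, P* = 235.5714.
At P = 237, buyers demand (239 - 237)/0.5 = 4 while sellers would supply more, so the quantity traded is 4 at price 237.
CS is the triangle under demand above 237: (1/2)(4)(239 - 237) = 4.

4.00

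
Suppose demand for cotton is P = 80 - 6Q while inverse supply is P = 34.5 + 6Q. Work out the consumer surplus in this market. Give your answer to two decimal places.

43.13

Setting demand equal to supply, 45.5 = 12Q, so Q* = 3.7917 and P* = 57.25.
CS is the area between the demand curve and P* from 0 to Q*: (1/2)(3.7917)(22.75) = 43.1302.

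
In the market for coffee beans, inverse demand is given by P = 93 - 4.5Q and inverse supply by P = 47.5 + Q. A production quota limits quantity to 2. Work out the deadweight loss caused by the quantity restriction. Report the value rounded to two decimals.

Without the quota, 93 - 4.5Q = 47.5 + Q gives Q* = 8.2727.
At Q = 2 the demand price is 93 - 4.5(2) = 84 and the supply price is 47.5 + (2) = 49.5.
DWL = (1/2)(gap between curves at 2) x (Q* - 2) = (1/2)(34.5)(6.2727) = 108.2045.

108.20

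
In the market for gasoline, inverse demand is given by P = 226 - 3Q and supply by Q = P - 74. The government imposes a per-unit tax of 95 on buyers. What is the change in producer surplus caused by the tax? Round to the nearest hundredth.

Rewriting supply in inverse form: P = 74 + Q.
Without the tax, 226 - 3Q = 74 + Q so Q* = 38 and P* = 112.
With the tax, buyers' net willingness to pay falls by 95: (226 - 95) - 3Q = 74 + Q, so Q_t = 14.25. Buyers pay P_b = 183.25; sellers receive P_s = P_b - 95 = 88.25.
Producers lose the trapezoid between P_s and P* out to Q_t plus the triangle from Q_t to Q*: change in PS = 101.5312 - 722 = -620.4688.

-620.47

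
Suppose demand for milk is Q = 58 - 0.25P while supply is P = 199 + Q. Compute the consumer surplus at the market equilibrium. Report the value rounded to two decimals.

87.12

Rewriting demand in inverse form: P = 232 - 4Q.
Set 232 - 4Q = 199 + Q, which gives 33 = 5Q, so Q* = 6.6 and P* = 232 - 4(6.6) = 205.6.
CS is the area between the demand curve and P* from 0 to Q*: (1/2)(6.6)(26.4) = 87.12.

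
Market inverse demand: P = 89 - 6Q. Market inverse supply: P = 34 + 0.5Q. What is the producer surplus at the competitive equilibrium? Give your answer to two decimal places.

Setting demand equal to supply, 55 = 6.5Q, so Q* = 8.4615 and P* = 38.2308.
Producer surplus is the triangle above supply below P*: (1/2)(8.4615)(38.2308 - 34) = (1/2)(8.4615)(4.2308) = 17.8994.

17.90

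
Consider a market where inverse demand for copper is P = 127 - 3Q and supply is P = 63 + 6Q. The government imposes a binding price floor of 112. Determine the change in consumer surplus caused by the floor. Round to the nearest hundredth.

Without the control, 127 - 3Q = 63 + 6Q so Q* = 7.1111 and P* = 105.6667.
At the floor price 112, quantity demanded is (127 - 112)/3 = 5; demand is the short side, so Q = 5 trades at P = 112.
CS goes from (1/2)(7.1111)(21.3333) = 75.8519 to 37.5 (computed as (127 - 112)(5) - (1/2)(3)(5)^2), a change of -38.3519.

-38.35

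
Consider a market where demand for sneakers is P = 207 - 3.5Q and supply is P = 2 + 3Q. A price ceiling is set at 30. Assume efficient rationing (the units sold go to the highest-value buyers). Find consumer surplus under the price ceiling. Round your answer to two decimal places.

Without the control, 207 - 3.5Q = 2 + 3Q so Q* = 31.5385 and P* = 96.6154.
At P = 30, sellers supply (30 - 2)/3 = 9.3333 while buyers want more, so the quantity traded is 9.3333 at price 30.
The demand price at Q = 9.3333 is 174.3333. CS is the trapezoid between demand and 30 over [0, 9.3333]: (1/2)[(207 - 30) + (174.3333 - 30)](9.3333) = 1499.5556.

1499.56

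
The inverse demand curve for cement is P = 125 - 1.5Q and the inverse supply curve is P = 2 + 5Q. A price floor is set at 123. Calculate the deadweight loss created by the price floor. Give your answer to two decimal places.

Without the control, 125 - 1.5Q = 2 + 5Q so Q* = 18.9231 and P* = 96.6154.
At the floor price 123, quantity demanded is (125 - 123)/1.5 = 1.3333; demand is the short side, so Q = 1.3333 trades at P = 123.
At Q = 1.3333 the demand price is 123 and the supply price is 8.6667. Deadweight loss is the triangle between the curves from 1.3333 to 18.9231: (1/2)(123 - 8.6667)(18.9231 - 1.3333) = 1005.547.

1005.55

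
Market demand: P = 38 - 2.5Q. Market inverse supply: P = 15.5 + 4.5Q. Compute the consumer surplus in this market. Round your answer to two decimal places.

12.91

Set 38 - 2.5Q = 15.5 + 4.5Q, which gives 22.5 = 7Q, so Q* = 3.2143 and P* = 38 - 2.5(3.2143) = 29.9643.
The demand choke price is 38, so CS = (1/2)(Q*)(38 - P*) = (1/2)(3.2143)(8.0357) = 12.9145.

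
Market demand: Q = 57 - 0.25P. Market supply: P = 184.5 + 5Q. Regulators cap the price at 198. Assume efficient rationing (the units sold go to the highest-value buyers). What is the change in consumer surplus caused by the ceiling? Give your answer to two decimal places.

19.70

Rewriting demand in inverse form: P = 228 - 4Q.
Free-market equilibrium: 228 - 4Q = 184.5 + 5Q gives Q* = 4.8333, P* = 208.6667.
At P = 198, sellers supply (198 - 184.5)/5 = 2.7 while buyers want more, so the quantity traded is 2.7 at price 198.
CS goes from (1/2)(4.8333)(19.3333) = 46.7222 to 66.42 (computed as (228 - 198)(2.7) - (1/2)(4)(2.7)^2), a change of 19.6978.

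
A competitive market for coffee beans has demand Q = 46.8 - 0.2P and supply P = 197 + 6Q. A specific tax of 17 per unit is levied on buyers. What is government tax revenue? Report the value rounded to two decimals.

30.91

Rewriting demand in inverse form: P = 234 - 5Q.
Without the tax, 234 - 5Q = 197 + 6Q so Q* = 3.3636 and P* = 217.1818.
With the tax, buyers' net willingness to pay falls by 17: (234 - 17) - 5Q = 197 + 6Q, so Q_t = 1.8182. Buyers pay P_b = 224.9091; sellers receive P_s = P_b - 17 = 207.9091.
Revenue is the tax times quantity traded: 17 x 1.8182 = 30.9091.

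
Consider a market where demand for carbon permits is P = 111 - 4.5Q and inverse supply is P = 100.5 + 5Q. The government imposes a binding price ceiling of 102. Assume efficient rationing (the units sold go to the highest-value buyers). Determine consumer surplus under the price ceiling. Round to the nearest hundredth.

2.50

Without the control, 111 - 4.5Q = 100.5 + 5Q so Q* = 1.1053 and P* = 106.0263.
At P = 102, sellers supply (102 - 100.5)/5 = 0.3 while buyers want more, so the quantity traded is 0.3 at price 102.
The demand price at Q = 0.3 is 109.65. CS is the trapezoid between demand and 102 over [0, 0.3]: (1/2)[(111 - 102) + (109.65 - 102)](0.3) = 2.4975.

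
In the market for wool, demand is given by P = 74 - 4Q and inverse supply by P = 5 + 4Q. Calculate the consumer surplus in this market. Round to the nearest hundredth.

148.78

Setting demand equal to supply, 69 = 8Q, so Q* = 8.625 and P* = 39.5.
The demand choke price is 74, so CS = (1/2)(Q*)(74 - P*) = (1/2)(8.625)(34.5) = 148.7812.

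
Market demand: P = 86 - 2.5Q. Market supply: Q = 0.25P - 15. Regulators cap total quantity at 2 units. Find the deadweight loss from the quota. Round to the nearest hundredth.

Rewriting supply in inverse form: P = 60 + 4Q.
Without the quota, 86 - 2.5Q = 60 + 4Q gives Q* = 4.
At Q = 2 the demand price is 86 - 2.5(2) = 81 and the supply price is 60 + 4(2) = 68.
Deadweight loss is the triangle between the curves from 2 to 4: (1/2)(81 - 68)(4 - 2) = 13.

13.00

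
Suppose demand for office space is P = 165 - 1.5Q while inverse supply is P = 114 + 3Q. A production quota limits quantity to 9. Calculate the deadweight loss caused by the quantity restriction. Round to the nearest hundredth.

Without the quota, 165 - 1.5Q = 114 + 3Q gives Q* = 11.3333.
At Q = 9 the demand price is 165 - 1.5(9) = 151.5 and the supply price is 114 + 3(9) = 141.
Deadweight loss is the triangle between the curves from 9 to 11.3333: (1/2)(151.5 - 141)(11.3333 - 9) = 12.25.

12.25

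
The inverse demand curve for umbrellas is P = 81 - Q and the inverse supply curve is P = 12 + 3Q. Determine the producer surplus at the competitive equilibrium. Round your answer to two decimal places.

446.34

Set 81 - Q = 12 + 3Q, which gives 69 = 4Q, so Q* = 17.25 and P* = 81 - (17.25) = 63.75.
The supply curve's price intercept is 12, so PS = (1/2)(Q*)(P* - 12) = (1/2)(17.25)(51.75) = 446.3438.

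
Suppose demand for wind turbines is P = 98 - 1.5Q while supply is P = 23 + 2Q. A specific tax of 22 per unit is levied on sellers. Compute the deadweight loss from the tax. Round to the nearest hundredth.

Pre-tax equilibrium: 98 - 1.5Q = 23 + 2Q gives Q* = 21.4286, P* = 65.8571.
A tax on sellers shifts supply up by 22: 98 - 1.5Q = 23 + 2Q + 22, so Q_t = 15.1429. Buyers pay P_b = 75.2857; sellers receive P_s = P_b - 22 = 53.2857.
The welfare triangle lost has base Q* - Q_t = 6.2857 and height t = 22, so DWL = (1/2)(6.2857)(22) = 69.1429.

69.14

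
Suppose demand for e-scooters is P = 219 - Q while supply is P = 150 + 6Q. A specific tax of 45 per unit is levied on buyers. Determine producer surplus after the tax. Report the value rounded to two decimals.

Without the tax, 219 - Q = 150 + 6Q so Q* = 9.8571 and P* = 209.1429.
With the tax, buyers' net willingness to pay falls by 45: (219 - 45) - Q = 150 + 6Q, so Q_t = 3.4286. Buyers pay P_b = 215.5714; sellers receive P_s = P_b - 45 = 170.5714.
Producer surplus is the triangle above supply below P_s: (1/2)(3.4286)(170.5714 - 150) = 35.2653.

35.27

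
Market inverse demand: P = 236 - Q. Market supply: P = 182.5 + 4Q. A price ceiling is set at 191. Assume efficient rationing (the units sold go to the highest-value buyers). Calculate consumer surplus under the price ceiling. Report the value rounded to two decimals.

93.37

Free-market equilibrium: 236 - Q = 182.5 + 4Q gives Q* = 10.7, P* = 225.3.
At the ceiling price 191, quantity supplied is (191 - 182.5)/4 = 2.125; supply is the short side, so Q = 2.125 trades at P = 191.
The demand price at Q = 2.125 is 233.875. CS is the trapezoid between demand and 191 over [0, 2.125]: (1/2)[(236 - 191) + (233.875 - 191)](2.125) = 93.3672.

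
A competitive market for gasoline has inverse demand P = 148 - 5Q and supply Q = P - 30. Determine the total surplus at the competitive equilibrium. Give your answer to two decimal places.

Rewriting supply in inverse form: P = 30 + Q.
Equilibrium: 148 - 5Q = 30 + Q, so Q* = 19.6667 and P* = 49.6667.
Total surplus is the full triangle between the curves from 0 to Q*: (1/2)(19.6667)(148 - 30) = 1160.3333.

1160.33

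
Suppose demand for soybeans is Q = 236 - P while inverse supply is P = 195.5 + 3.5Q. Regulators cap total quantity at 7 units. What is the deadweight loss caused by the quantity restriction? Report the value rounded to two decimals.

Rewriting demand in inverse form: P = 236 - Q.
Without the quota, 236 - Q = 195.5 + 3.5Q gives Q* = 9.
At Q = 7 the demand price is 236 - (7) = 229 and the supply price is 195.5 + 3.5(7) = 220.
Deadweight loss is the triangle between the curves from 7 to 9: (1/2)(229 - 220)(9 - 7) = 9.

9.00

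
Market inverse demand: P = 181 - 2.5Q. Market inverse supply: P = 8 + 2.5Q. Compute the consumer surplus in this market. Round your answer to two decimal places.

1496.45

Set 181 - 2.5Q = 8 + 2.5Q, which gives 173 = 5Q, so Q* = 34.6 and P* = 181 - 2.5(34.6) = 94.5.
Consumer surplus is the triangle under demand above P*: (1/2)(34.6)(181 - 94.5) = (1/2)(34.6)(86.5) = 1496.45.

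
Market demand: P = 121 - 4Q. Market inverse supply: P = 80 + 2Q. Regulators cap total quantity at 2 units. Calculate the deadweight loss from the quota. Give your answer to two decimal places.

Without the quota, 121 - 4Q = 80 + 2Q gives Q* = 6.8333.
At Q = 2 the demand price is 121 - 4(2) = 113 and the supply price is 80 + 2(2) = 84.
Deadweight loss is the triangle between the curves from 2 to 6.8333: (1/2)(113 - 84)(6.8333 - 2) = 70.0833.

70.08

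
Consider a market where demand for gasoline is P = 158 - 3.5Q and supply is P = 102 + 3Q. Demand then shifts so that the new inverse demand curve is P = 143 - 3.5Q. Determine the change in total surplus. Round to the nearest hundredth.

-111.92

Initial equilibrium: Q_0 = 8.6154, P_0 = 127.8462; CS_0 = (1/2)(8.6154)(30.1538) = 129.8935, PS_0 = (1/2)(8.6154)(25.8462) = 111.3373.
New equilibrium: 143 - 3.5Q = 102 + 3Q gives Q_1 = 6.3077, P_1 = 120.9231; CS_1 = 69.6272, PS_1 = 59.6805.
Change in total surplus = (69.6272 + 59.6805) - (129.8935 + 111.3373) = -111.9231.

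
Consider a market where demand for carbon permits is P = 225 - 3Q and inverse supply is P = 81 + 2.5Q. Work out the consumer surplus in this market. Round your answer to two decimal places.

1028.23

Equilibrium: 225 - 3Q = 81 + 2.5Q, so Q* = 26.1818 and P* = 146.4545.
Consumer surplus is the triangle under demand above P*: (1/2)(26.1818)(225 - 146.4545) = (1/2)(26.1818)(78.5455) = 1028.2314.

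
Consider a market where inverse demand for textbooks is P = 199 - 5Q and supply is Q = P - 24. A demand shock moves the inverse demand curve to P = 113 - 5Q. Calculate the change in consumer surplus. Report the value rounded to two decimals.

-1576.67

Rewriting supply in inverse form: P = 24 + Q.
Initial equilibrium: Q_0 = 29.1667, P_0 = 53.1667; CS_0 = (1/2)(29.1667)(145.8333) = 2126.7361, PS_0 = (1/2)(29.1667)(29.1667) = 425.3472.
New equilibrium: 113 - 5Q = 24 + Q gives Q_1 = 14.8333, P_1 = 38.8333; CS_1 = 550.0694, PS_1 = 110.0139.
Change in consumer surplus = 550.0694 - 2126.7361 = -1576.6667.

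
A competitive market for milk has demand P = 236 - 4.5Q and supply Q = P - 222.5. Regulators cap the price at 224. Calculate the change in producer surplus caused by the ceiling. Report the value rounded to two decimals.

-1.89

Rewriting supply in inverse form: P = 222.5 + Q.
Free-market equilibrium: 236 - 4.5Q = 222.5 + Q gives Q* = 2.4545, P* = 224.9545.
At P = 224, sellers supply (224 - 222.5)/1 = 1.5 while buyers want more, so the quantity traded is 1.5 at price 224.
PS goes from (1/2)(2.4545)(2.4545) = 3.0124 to 1.125 (computed as (224 - 222.5)(1.5) - (1/2)(1)(1.5)^2), a change of -1.8874.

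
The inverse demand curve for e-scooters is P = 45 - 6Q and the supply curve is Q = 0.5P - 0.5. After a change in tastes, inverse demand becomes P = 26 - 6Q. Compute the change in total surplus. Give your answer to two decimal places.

-81.94

Rewriting supply in inverse form: P = 1 + 2Q.
Initial equilibrium: Q_0 = 5.5, P_0 = 12; CS_0 = (1/2)(5.5)(33) = 90.75, PS_0 = (1/2)(5.5)(11) = 30.25.
New equilibrium: 26 - 6Q = 1 + 2Q gives Q_1 = 3.125, P_1 = 7.25; CS_1 = 29.2969, PS_1 = 9.7656.
Change in total surplus = (29.2969 + 9.7656) - (90.75 + 30.25) = -81.9375.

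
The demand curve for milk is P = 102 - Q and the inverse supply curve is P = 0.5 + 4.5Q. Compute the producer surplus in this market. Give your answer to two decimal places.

766.28

Set 102 - Q = 0.5 + 4.5Q, which gives 101.5 = 5.5Q, so Q* = 18.4545 and P* = 102 - (18.4545) = 83.5455.
Producer surplus is the triangle above supply below P*: (1/2)(18.4545)(83.5455 - 0.5) = (1/2)(18.4545)(83.0455) = 766.2831.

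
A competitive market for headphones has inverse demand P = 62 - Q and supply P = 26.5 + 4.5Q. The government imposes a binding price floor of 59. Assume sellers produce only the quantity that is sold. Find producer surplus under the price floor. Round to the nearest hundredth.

77.25

Without the control, 62 - Q = 26.5 + 4.5Q so Q* = 6.4545 and P* = 55.5455.
At the floor price 59, quantity demanded is (62 - 59)/1 = 3; demand is the short side, so Q = 3 trades at P = 59.
The supply price at Q = 3 is 40. PS is the trapezoid between 59 and supply over [0, 3]: (1/2)[(59 - 26.5) + (59 - 40)](3) = 77.25.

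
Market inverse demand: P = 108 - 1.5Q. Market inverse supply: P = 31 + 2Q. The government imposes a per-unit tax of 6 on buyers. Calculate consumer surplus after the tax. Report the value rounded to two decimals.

308.63

Pre-tax equilibrium: 108 - 1.5Q = 31 + 2Q gives Q* = 22, P* = 75.
A tax on buyers shifts demand down by 6: (108 - 6) - 1.5Q = 31 + 2Q, so Q_t = 20.2857. Buyers pay P_b = 77.5714; sellers receive P_s = P_b - 6 = 71.5714.
CS = (1/2)(Q_t)(108 - P_b) = (1/2)(20.2857)(30.4286) = 308.6327.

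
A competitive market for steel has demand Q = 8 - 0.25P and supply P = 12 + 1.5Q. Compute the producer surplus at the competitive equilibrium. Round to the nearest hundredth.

9.92

Rewriting demand in inverse form: P = 32 - 4Q.
Equilibrium: 32 - 4Q = 12 + 1.5Q, so Q* = 3.6364 and P* = 17.4545.
The supply curve's price intercept is 12, so PS = (1/2)(Q*)(P* - 12) = (1/2)(3.6364)(5.4545) = 9.9174.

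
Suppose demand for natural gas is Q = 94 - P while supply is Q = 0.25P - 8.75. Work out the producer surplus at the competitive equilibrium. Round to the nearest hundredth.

Rewriting demand in inverse form: P = 94 - Q.
Rewriting supply in inverse form: P = 35 + 4Q.
Set 94 - Q = 35 + 4Q, which gives 59 = 5Q, so Q* = 11.8 and P* = 94 - (11.8) = 82.2.
PS is the area between P* and the supply curve from 0 to Q*: (1/2)(11.8)(47.2) = 278.48.

278.48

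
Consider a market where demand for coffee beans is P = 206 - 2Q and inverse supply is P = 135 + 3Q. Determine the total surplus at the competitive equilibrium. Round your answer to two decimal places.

504.10

Set 206 - 2Q = 135 + 3Q, which gives 71 = 5Q, so Q* = 14.2 and P* = 206 - 2(14.2) = 177.6.
Total surplus is the full triangle between the curves from 0 to Q*: (1/2)(14.2)(206 - 135) = 504.1.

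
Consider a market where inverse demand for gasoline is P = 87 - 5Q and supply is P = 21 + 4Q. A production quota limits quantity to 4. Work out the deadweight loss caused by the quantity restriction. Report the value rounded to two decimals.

50.00

Unrestricted equilibrium: Q* = (87 - 21)/(5 + 4) = 7.3333.
At Q = 4 the demand price is 87 - 5(4) = 67 and the supply price is 21 + 4(4) = 37.
DWL = (1/2)(gap between curves at 4) x (Q* - 4) = (1/2)(30)(3.3333) = 50.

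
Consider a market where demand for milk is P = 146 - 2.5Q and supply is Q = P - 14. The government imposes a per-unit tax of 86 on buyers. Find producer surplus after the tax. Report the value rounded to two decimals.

86.37

Rewriting supply in inverse form: P = 14 + Q.
Without the tax, 146 - 2.5Q = 14 + Q so Q* = 37.7143 and P* = 51.7143.
With the tax, buyers' net willingness to pay falls by 86: (146 - 86) - 2.5Q = 14 + Q, so Q_t = 13.1429. Buyers pay P_b = 113.1429; sellers receive P_s = P_b - 86 = 27.1429.
PS = (1/2)(Q_t)(P_s - 14) = (1/2)(13.1429)(13.1429) = 86.3673.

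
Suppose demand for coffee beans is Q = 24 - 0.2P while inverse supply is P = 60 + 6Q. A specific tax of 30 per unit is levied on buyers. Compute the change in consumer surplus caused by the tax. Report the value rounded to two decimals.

Rewriting demand in inverse form: P = 120 - 5Q.
Without the tax, 120 - 5Q = 60 + 6Q so Q* = 5.4545 and P* = 92.7273.
A tax on buyers shifts demand down by 30: (120 - 30) - 5Q = 60 + 6Q, so Q_t = 2.7273. Buyers pay P_b = 106.3636; sellers receive P_s = P_b - 30 = 76.3636.
Consumers lose the trapezoid between P* and P_b out to Q_t plus the triangle from Q_t to Q*: change in CS = 18.595 - 74.3802 = -55.7851.

-55.79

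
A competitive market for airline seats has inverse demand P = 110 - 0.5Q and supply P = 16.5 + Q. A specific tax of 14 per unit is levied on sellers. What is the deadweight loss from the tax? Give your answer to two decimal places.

Pre-tax equilibrium: 110 - 0.5Q = 16.5 + Q gives Q* = 62.3333, P* = 78.8333.
With the tax, sellers need 14 more per unit: 110 - 0.5Q = 16.5 + Q + 14, so Q_t = 53. Buyers pay P_b = 83.5; sellers receive P_s = P_b - 14 = 69.5.
Deadweight loss is the triangle between the curves from Q_t to Q*: (1/2)(62.3333 - 53)(14) = 65.3333.

65.33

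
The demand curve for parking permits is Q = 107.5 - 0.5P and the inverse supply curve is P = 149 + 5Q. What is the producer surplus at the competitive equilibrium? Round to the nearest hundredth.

222.24

Rewriting demand in inverse form: P = 215 - 2Q.
Setting demand equal to supply, 66 = 7Q, so Q* = 9.4286 and P* = 196.1429.
Producer surplus is the triangle above supply below P*: (1/2)(9.4286)(196.1429 - 149) = (1/2)(9.4286)(47.1429) = 222.2449.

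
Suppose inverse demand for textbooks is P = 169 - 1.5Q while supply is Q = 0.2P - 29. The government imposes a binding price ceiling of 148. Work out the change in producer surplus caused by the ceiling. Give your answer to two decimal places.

Rewriting supply in inverse form: P = 145 + 5Q.
Free-market equilibrium: 169 - 1.5Q = 145 + 5Q gives Q* = 3.6923, P* = 163.4615.
At the ceiling price 148, quantity supplied is (148 - 145)/5 = 0.6; supply is the short side, so Q = 0.6 trades at P = 148.
PS goes from (1/2)(3.6923)(18.4615) = 34.0828 to 0.9 (computed as (148 - 145)(0.6) - (1/2)(5)(0.6)^2), a change of -33.1828.

-33.18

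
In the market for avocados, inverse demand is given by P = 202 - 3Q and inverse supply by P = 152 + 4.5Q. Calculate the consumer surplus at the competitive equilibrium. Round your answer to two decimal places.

Equilibrium: 202 - 3Q = 152 + 4.5Q, so Q* = 6.6667 and P* = 182.
Consumer surplus is the triangle under demand above P*: (1/2)(6.6667)(202 - 182) = (1/2)(6.6667)(20) = 66.6667.

66.67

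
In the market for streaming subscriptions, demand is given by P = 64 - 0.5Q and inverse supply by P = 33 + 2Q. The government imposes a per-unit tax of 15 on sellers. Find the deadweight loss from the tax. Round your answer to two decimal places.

45.00

Without the tax, 64 - 0.5Q = 33 + 2Q so Q* = 12.4 and P* = 57.8.
With the tax, sellers need 15 more per unit: 64 - 0.5Q = 33 + 2Q + 15, so Q_t = 6.4. Buyers pay P_b = 60.8; sellers receive P_s = P_b - 15 = 45.8.
Deadweight loss is the triangle between the curves from Q_t to Q*: (1/2)(12.4 - 6.4)(15) = 45.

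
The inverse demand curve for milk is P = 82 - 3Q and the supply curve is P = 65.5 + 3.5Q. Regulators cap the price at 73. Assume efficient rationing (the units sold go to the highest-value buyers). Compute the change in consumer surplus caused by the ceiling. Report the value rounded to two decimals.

Without the control, 82 - 3Q = 65.5 + 3.5Q so Q* = 2.5385 and P* = 74.3846.
At the ceiling price 73, quantity supplied is (73 - 65.5)/3.5 = 2.1429; supply is the short side, so Q = 2.1429 trades at P = 73.
CS goes from (1/2)(2.5385)(7.6154) = 9.6657 to 12.398 (computed as (82 - 73)(2.1429) - (1/2)(3)(2.1429)^2), a change of 2.7323.

2.73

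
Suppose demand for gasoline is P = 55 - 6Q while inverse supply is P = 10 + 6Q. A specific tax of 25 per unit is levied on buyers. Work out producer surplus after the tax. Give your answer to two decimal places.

Pre-tax equilibrium: 55 - 6Q = 10 + 6Q gives Q* = 3.75, P* = 32.5.
With the tax, buyers' net willingness to pay falls by 25: (55 - 25) - 6Q = 10 + 6Q, so Q_t = 1.6667. Buyers pay P_b = 45; sellers receive P_s = P_b - 25 = 20.
PS = (1/2)(Q_t)(P_s - 10) = (1/2)(1.6667)(10) = 8.3333.

8.33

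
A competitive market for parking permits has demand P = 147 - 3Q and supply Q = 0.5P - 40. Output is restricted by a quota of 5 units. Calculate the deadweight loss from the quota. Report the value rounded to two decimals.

Rewriting supply in inverse form: P = 80 + 2Q.
Unrestricted equilibrium: Q* = (147 - 80)/(3 + 2) = 13.4.
At Q = 5 the demand price is 147 - 3(5) = 132 and the supply price is 80 + 2(5) = 90.
Deadweight loss is the triangle between the curves from 5 to 13.4: (1/2)(132 - 90)(13.4 - 5) = 176.4.

176.40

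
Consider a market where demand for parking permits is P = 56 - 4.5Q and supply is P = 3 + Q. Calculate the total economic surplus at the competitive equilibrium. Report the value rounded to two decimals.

255.36

Equilibrium: 56 - 4.5Q = 3 + Q, so Q* = 9.6364 and P* = 12.6364.
Total surplus is the full triangle between the curves from 0 to Q*: (1/2)(9.6364)(56 - 3) = 255.3636.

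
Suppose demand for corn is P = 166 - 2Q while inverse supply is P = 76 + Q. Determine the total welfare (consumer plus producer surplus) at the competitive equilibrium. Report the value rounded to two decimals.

Set 166 - 2Q = 76 + Q, which gives 90 = 3Q, so Q* = 30 and P* = 166 - 2(30) = 106.
CS = (1/2)(30)(60) = 900 and PS = (1/2)(30)(30) = 450, so total surplus = 1350.

1350.00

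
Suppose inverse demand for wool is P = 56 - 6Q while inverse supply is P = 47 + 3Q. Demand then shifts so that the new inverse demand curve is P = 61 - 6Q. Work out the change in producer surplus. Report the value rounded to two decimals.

Initial equilibrium: Q_0 = 1, P_0 = 50; CS_0 = (1/2)(1)(6) = 3, PS_0 = (1/2)(1)(3) = 1.5.
New equilibrium: 61 - 6Q = 47 + 3Q gives Q_1 = 1.5556, P_1 = 51.6667; CS_1 = 7.2593, PS_1 = 3.6296.
Change in producer surplus = 3.6296 - 1.5 = 2.1296.

2.13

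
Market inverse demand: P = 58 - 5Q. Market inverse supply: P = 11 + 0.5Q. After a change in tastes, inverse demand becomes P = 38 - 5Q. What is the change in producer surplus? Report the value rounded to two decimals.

Initial equilibrium: Q_0 = 8.5455, P_0 = 15.2727; CS_0 = (1/2)(8.5455)(42.7273) = 182.562, PS_0 = (1/2)(8.5455)(4.2727) = 18.2562.
New equilibrium: 38 - 5Q = 11 + 0.5Q gives Q_1 = 4.9091, P_1 = 13.4545; CS_1 = 60.2479, PS_1 = 6.0248.
Change in producer surplus = 6.0248 - 18.2562 = -12.2314.

-12.23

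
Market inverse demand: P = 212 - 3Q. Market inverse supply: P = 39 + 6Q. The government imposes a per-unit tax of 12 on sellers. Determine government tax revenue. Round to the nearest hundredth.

Without the tax, 212 - 3Q = 39 + 6Q so Q* = 19.2222 and P* = 154.3333.
With the tax, sellers need 12 more per unit: 212 - 3Q = 39 + 6Q + 12, so Q_t = 17.8889. Buyers pay P_b = 158.3333; sellers receive P_s = P_b - 12 = 146.3333.
Revenue is the tax times quantity traded: 12 x 17.8889 = 214.6667.

214.67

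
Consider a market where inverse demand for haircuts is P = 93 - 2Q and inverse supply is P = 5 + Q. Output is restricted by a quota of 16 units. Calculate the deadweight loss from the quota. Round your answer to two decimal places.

266.67

Unrestricted equilibrium: Q* = (93 - 5)/(2 + 1) = 29.3333.
At Q = 16 the demand price is 93 - 2(16) = 61 and the supply price is 5 + (16) = 21.
Deadweight loss is the triangle between the curves from 16 to 29.3333: (1/2)(61 - 21)(29.3333 - 16) = 266.6667.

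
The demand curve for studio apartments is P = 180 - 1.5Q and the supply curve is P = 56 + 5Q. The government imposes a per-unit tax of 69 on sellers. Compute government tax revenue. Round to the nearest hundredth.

583.85

Pre-tax equilibrium: 180 - 1.5Q = 56 + 5Q gives Q* = 19.0769, P* = 151.3846.
With the tax, sellers need 69 more per unit: 180 - 1.5Q = 56 + 5Q + 69, so Q_t = 8.4615. Buyers pay P_b = 167.3077; sellers receive P_s = P_b - 69 = 98.3077.
Revenue is the tax times quantity traded: 69 x 8.4615 = 583.8462.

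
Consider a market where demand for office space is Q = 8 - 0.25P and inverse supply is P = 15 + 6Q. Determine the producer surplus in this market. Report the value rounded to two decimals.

Rewriting demand in inverse form: P = 32 - 4Q.
Equilibrium: 32 - 4Q = 15 + 6Q, so Q* = 1.7 and P* = 25.2.
The supply curve's price intercept is 15, so PS = (1/2)(Q*)(P* - 15) = (1/2)(1.7)(10.2) = 8.67.

8.67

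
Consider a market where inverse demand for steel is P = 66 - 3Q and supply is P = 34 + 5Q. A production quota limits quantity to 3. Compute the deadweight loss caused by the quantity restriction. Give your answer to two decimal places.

Unrestricted equilibrium: Q* = (66 - 34)/(3 + 5) = 4.
At Q = 3 the demand price is 66 - 3(3) = 57 and the supply price is 34 + 5(3) = 49.
DWL = (1/2)(gap between curves at 3) x (Q* - 3) = (1/2)(8)(1) = 4.

4.00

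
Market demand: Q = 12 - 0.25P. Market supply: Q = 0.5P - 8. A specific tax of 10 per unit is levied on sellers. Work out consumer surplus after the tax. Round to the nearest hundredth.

26.89

Rewriting demand in inverse form: P = 48 - 4Q.
Rewriting supply in inverse form: P = 16 + 2Q.
Without the tax, 48 - 4Q = 16 + 2Q so Q* = 5.3333 and P* = 26.6667.
With the tax, sellers need 10 more per unit: 48 - 4Q = 16 + 2Q + 10, so Q_t = 3.6667. Buyers pay P_b = 33.3333; sellers receive P_s = P_b - 10 = 23.3333.
Consumer surplus is the triangle under demand above P_b: (1/2)(3.6667)(48 - 33.3333) = 26.8889.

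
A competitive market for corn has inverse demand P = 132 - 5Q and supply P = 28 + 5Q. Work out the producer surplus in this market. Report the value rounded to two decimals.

270.40

Equilibrium: 132 - 5Q = 28 + 5Q, so Q* = 10.4 and P* = 80.
Producer surplus is the triangle above supply below P*: (1/2)(10.4)(80 - 28) = (1/2)(10.4)(52) = 270.4.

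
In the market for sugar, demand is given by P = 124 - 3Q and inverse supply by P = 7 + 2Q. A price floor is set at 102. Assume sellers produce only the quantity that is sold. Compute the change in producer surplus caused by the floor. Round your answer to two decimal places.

Without the control, 124 - 3Q = 7 + 2Q so Q* = 23.4 and P* = 53.8.
At P = 102, buyers demand (124 - 102)/3 = 7.3333 while sellers would supply more, so the quantity traded is 7.3333 at price 102.
PS goes from (1/2)(23.4)(46.8) = 547.56 to 642.8889 (computed as (102 - 7)(7.3333) - (1/2)(2)(7.3333)^2), a change of 95.3289.

95.33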